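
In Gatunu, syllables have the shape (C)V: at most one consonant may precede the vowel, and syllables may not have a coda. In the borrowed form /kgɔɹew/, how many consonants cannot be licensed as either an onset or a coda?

2

Under (C)V, the unsyllabifiable consonants are /k/, /w/ (no codas are permitted; onsets are limited to one consonant).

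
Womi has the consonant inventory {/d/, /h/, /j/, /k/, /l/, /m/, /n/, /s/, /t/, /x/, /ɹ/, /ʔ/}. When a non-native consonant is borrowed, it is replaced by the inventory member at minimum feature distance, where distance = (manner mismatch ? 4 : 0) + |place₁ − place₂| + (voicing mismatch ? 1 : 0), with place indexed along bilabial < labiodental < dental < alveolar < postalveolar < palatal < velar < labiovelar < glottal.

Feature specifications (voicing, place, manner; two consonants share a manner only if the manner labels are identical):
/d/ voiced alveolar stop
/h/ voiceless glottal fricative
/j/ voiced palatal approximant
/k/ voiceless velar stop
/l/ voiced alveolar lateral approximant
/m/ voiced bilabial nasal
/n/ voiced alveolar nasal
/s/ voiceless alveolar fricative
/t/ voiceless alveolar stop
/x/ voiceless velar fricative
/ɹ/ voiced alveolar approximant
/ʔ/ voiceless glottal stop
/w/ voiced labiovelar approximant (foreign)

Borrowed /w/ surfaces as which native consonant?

j

/j/ is closest: same manner (approximant), place distance 2 (labiovelar→palatal), same voicing; total 2. Next closest is /ɹ/ at distance 4.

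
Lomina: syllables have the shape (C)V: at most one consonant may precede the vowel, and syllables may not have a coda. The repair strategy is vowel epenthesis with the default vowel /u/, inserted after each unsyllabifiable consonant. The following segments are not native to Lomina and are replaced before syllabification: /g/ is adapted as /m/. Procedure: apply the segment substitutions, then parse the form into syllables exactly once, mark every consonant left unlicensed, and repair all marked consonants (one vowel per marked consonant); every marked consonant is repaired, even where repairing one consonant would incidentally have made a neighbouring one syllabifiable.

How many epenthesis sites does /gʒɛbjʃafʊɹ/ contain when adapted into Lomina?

4

After substitution the input is /mʒɛbjʃafʊɹ/.
The unsyllabifiable consonants are /m/, /b/, /j/, /ɹ/; each receives one epenthetic vowel.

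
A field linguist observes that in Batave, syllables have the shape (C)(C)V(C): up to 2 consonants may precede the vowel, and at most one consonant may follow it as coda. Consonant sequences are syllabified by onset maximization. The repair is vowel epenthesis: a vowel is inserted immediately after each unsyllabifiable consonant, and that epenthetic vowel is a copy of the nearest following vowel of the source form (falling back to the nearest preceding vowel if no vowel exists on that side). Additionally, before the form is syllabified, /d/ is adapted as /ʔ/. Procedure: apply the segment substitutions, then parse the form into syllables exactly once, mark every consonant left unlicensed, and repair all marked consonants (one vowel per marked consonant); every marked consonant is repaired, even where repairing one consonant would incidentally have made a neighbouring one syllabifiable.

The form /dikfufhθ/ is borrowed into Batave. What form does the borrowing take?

Substitution: /d/ → /ʔ/, giving /ʔikfufhθ/.
The consonants /h/, /θ/ cannot be parsed into a legal (C)(C)V(C) syllable (at most one coda consonant is licensed; onsets may contain at most 2 consonants).
Inserting the epenthetic vowel yields /h/ → /hu/, /θ/ → /θu/.

ʔikfufhuθu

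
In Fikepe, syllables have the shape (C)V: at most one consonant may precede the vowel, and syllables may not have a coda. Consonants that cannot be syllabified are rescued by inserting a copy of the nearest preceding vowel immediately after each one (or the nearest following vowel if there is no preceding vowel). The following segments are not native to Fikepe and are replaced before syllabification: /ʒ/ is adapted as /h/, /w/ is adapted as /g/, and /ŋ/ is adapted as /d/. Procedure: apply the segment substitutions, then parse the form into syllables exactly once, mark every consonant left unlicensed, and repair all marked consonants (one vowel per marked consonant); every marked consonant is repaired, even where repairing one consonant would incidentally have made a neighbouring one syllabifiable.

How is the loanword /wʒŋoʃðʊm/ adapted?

gohodoʃoðʊmʊ

Substitution: /w/ → /g/, /ʒ/ → /h/, /ŋ/ → /d/, giving /ghdoʃðʊm/.
Under (C)V, the unsyllabifiable consonants are /g/, /h/, /ʃ/, /m/ (no codas are permitted; onsets are limited to one consonant).
Inserting the epenthetic vowel yields /g/ → /go/, /h/ → /ho/, /ʃ/ → /ʃo/, /m/ → /mʊ/.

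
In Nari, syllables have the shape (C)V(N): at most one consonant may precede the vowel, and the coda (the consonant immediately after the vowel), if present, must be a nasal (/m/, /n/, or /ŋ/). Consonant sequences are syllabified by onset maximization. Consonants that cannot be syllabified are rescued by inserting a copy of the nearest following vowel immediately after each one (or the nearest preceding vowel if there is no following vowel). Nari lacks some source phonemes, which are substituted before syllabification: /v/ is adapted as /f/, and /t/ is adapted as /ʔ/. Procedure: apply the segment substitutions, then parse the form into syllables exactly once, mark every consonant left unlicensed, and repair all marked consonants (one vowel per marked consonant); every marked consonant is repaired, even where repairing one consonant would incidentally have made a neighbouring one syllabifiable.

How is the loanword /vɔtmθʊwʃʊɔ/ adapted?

fɔʔʊmʊθʊwʊʃʊɔ

Substitution: /v/ → /f/, /t/ → /ʔ/, giving /fɔʔmθʊwʃʊɔ/.
The consonants /ʔ/, /m/, /w/ cannot be parsed into a legal (C)V(N) syllable (only a nasal (/m/, /n/, or /ŋ/) is licensed in coda position; onsets are limited to one consonant).
Each unlicensed consonant becomes the onset of a new syllable: /ʔ/ → /ʔʊ/, /m/ → /mʊ/, /w/ → /wʊ/.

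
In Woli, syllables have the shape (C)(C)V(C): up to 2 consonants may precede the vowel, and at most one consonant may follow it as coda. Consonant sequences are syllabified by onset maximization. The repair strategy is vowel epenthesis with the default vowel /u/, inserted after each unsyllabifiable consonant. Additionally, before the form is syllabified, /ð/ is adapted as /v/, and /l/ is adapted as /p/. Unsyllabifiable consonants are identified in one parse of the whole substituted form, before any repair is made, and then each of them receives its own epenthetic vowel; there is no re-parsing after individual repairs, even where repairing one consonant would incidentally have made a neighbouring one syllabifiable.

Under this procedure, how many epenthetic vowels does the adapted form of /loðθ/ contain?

After substitution the input is /povθ/.
The unsyllabifiable consonants are /θ/; each receives one epenthetic vowel.

1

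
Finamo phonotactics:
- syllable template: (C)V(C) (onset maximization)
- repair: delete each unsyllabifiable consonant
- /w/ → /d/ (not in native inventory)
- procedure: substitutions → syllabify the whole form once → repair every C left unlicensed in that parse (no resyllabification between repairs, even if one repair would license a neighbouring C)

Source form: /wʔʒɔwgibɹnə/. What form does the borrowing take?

Substitution: /w/ → /d/, giving /dʔʒɔdgibɹnə/.
The consonants /d/, /ʔ/, /ɹ/ cannot be parsed into a legal (C)V(C) syllable (at most one coda consonant is licensed; onsets are limited to one consonant).
Each unlicensed consonant is deleted: /d/, /ʔ/, /ɹ/.

ʒɔdgibnə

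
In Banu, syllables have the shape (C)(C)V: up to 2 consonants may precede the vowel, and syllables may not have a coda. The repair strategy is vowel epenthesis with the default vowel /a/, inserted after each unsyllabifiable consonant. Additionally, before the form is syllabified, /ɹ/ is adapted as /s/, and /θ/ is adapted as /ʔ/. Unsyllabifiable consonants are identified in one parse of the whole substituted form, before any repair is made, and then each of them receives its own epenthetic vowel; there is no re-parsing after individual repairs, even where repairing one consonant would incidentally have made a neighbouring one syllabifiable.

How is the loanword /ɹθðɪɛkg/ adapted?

saʔðɪɛkaga

Substitution: /ɹ/ → /s/, /θ/ → /ʔ/, giving /sʔðɪɛkg/.
The consonants /s/, /k/, /g/ cannot be parsed into a legal (C)(C)V syllable (no codas are permitted; onsets may contain at most 2 consonants).
Each unlicensed consonant becomes the onset of a new syllable: /s/ → /sa/, /k/ → /ka/, /g/ → /ga/.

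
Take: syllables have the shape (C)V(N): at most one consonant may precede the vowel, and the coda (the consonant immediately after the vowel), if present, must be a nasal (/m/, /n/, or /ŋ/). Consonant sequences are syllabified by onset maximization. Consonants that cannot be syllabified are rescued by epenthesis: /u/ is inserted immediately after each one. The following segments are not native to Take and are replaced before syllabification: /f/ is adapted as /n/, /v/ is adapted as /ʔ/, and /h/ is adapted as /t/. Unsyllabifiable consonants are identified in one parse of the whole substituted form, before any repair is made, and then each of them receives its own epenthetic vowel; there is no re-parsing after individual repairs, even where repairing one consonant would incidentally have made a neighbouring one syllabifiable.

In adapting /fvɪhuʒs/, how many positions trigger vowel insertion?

3

After substitution the input is /nʔɪtuʒs/.
The unsyllabifiable consonants are /n/, /ʒ/, /s/; each receives one epenthetic vowel.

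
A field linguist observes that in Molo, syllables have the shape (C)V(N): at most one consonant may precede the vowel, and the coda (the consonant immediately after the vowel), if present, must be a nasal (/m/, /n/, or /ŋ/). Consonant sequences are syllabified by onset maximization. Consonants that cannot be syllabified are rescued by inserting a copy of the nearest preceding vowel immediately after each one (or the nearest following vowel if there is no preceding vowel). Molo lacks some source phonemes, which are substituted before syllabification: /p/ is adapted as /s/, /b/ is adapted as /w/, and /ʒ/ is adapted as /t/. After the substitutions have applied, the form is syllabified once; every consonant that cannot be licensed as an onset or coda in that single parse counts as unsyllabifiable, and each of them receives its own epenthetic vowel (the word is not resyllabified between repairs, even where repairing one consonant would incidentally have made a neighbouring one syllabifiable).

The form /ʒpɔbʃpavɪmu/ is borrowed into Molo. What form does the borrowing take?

Substitution: /ʒ/ → /t/, /p/ → /s/, /b/ → /w/, giving /tsɔwʃsavɪmu/.
Under (C)V(N), the unsyllabifiable consonants are /t/, /w/, /ʃ/ (only a nasal (/m/, /n/, or /ŋ/) is licensed in coda position; onsets are limited to one consonant).
Inserting the epenthetic vowel yields /t/ → /tɔ/, /w/ → /wɔ/, /ʃ/ → /ʃɔ/.

tɔsɔwɔʃɔsavɪmu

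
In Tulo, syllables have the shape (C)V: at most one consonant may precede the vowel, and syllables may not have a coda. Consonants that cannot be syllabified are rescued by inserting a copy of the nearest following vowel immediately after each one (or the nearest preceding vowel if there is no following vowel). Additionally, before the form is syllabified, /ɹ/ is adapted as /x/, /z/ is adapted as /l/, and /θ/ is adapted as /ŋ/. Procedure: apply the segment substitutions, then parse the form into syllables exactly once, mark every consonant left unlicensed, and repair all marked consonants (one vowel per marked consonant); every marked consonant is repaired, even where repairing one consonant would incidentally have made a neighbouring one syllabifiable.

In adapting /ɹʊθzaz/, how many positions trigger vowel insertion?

After substitution the input is /xʊŋlal/.
The unsyllabifiable consonants are /ŋ/, /l/; each receives one epenthetic vowel.

2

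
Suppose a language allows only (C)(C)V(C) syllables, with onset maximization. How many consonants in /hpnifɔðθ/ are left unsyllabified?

The consonants /h/, /θ/ cannot be parsed into a legal (C)(C)V(C) syllable (at most one coda consonant is licensed; onsets may contain at most 2 consonants).

2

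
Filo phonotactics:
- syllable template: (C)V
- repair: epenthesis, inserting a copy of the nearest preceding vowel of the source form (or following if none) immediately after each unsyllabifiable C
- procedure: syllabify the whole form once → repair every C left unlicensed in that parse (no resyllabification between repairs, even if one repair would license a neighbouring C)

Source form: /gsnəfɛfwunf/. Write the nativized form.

The consonants /g/, /s/, /f/, /n/, /f/ cannot be parsed into a legal (C)V syllable (no codas are permitted; onsets are limited to one consonant).
Inserting the epenthetic vowel yields /g/ → /gə/, /s/ → /sə/, /f/ → /fɛ/, /n/ → /nu/, /f/ → /fu/.

gəsənəfɛfɛwunufu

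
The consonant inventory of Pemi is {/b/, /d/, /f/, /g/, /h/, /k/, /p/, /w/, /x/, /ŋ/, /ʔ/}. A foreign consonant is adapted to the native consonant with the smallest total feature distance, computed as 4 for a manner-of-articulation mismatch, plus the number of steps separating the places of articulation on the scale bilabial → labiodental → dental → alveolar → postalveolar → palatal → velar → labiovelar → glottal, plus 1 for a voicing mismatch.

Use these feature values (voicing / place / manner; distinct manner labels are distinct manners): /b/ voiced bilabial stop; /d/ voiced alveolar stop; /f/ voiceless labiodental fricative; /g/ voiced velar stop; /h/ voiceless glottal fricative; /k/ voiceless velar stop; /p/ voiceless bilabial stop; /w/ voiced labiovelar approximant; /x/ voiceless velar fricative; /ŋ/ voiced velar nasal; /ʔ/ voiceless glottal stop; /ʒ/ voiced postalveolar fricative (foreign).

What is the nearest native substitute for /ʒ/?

/x/ is closest: same manner (fricative), place distance 2 (postalveolar→velar), voicing differs (+1); total 3. Next closest is /f/ at distance 4.

x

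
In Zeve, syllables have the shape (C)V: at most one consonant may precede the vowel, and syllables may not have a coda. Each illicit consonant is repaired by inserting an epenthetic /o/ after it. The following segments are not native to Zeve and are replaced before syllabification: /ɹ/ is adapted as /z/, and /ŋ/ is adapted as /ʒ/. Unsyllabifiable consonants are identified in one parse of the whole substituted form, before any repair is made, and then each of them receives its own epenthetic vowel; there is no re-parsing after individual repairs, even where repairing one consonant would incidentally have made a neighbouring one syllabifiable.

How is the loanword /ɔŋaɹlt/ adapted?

ɔʒazoloto

Substitution: /ŋ/ → /ʒ/, /ɹ/ → /z/, giving /ɔʒazlt/.
Under (C)V, the unsyllabifiable consonants are /z/, /l/, /t/ (no codas are permitted; onsets are limited to one consonant).
Epenthesis after each stranded consonant: /z/ → /zo/, /l/ → /lo/, /t/ → /to/.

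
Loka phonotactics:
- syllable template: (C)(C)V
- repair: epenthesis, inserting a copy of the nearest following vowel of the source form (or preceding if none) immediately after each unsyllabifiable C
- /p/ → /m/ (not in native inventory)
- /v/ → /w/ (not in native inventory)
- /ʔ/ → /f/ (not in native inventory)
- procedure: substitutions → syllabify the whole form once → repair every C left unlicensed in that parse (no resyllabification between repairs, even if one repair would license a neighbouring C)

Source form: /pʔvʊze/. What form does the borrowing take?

Substitution: /p/ → /m/, /ʔ/ → /f/, /v/ → /w/, giving /mfwʊze/.
Syllabifying with onset maximization leaves /m/ stranded (no codas are permitted; onsets may contain at most 2 consonants).
Inserting the epenthetic vowel yields /m/ → /mʊ/.

mʊfwʊze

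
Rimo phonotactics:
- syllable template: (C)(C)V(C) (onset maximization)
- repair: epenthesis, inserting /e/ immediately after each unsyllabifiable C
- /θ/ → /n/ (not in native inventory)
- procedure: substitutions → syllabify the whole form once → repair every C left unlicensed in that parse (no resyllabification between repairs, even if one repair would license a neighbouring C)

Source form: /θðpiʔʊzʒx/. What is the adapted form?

neðpiʔʊzʒexe

Substitution: /θ/ → /n/, giving /nðpiʔʊzʒx/.
The consonants /n/, /ʒ/, /x/ cannot be parsed into a legal (C)(C)V(C) syllable (at most one coda consonant is licensed; onsets may contain at most 2 consonants).
Inserting the epenthetic vowel yields /n/ → /ne/, /ʒ/ → /ʒe/, /x/ → /xe/.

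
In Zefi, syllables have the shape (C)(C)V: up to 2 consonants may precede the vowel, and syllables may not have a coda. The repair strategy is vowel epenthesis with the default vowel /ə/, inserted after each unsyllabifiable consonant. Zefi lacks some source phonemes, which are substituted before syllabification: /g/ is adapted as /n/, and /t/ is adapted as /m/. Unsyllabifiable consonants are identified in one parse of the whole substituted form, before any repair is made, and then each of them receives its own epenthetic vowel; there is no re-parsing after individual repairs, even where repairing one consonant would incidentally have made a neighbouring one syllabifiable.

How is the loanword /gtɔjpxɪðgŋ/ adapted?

nmɔjəpxɪðənəŋə

Substitution: /g/ → /n/, /t/ → /m/, giving /nmɔjpxɪðnŋ/.
Syllabifying with onset maximization leaves /j/, /ð/, /n/, /ŋ/ stranded (no codas are permitted; onsets may contain at most 2 consonants).
Inserting the epenthetic vowel yields /j/ → /jə/, /ð/ → /ðə/, /n/ → /nə/, /ŋ/ → /ŋə/.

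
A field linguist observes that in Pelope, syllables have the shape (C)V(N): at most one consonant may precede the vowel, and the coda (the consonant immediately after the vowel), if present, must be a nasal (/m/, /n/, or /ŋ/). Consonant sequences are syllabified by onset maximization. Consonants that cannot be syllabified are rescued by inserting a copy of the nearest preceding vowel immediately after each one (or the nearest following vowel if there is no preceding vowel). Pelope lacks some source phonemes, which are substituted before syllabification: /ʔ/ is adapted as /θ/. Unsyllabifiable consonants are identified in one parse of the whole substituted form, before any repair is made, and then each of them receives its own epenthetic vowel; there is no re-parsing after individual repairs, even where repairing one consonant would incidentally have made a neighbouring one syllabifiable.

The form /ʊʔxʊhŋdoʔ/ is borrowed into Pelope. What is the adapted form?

Substitution: /ʔ/ → /θ/, giving /ʊθxʊhŋdoθ/.
Syllabifying with onset maximization leaves /θ/, /h/, /ŋ/, /θ/ stranded (only a nasal (/m/, /n/, or /ŋ/) is licensed in coda position; onsets are limited to one consonant).
Inserting the epenthetic vowel yields /θ/ → /θʊ/, /h/ → /hʊ/, /ŋ/ → /ŋʊ/, /θ/ → /θo/.

ʊθʊxʊhʊŋʊdoθo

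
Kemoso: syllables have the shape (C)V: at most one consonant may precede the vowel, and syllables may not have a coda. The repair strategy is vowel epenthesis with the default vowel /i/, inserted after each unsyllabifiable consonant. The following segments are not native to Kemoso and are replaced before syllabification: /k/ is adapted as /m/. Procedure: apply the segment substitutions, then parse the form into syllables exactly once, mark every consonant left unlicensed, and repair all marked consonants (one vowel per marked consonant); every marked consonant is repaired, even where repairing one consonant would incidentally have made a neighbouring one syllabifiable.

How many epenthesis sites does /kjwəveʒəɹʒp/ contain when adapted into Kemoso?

After substitution the input is /mjwəveʒəɹʒp/.
The unsyllabifiable consonants are /m/, /j/, /ɹ/, /ʒ/, /p/; each receives one epenthetic vowel.

5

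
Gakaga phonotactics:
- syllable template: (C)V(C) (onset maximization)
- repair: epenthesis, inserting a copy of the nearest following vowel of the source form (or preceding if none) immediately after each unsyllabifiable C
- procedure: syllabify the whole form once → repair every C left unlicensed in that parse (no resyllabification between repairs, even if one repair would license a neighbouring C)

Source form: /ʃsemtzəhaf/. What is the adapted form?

ʃesemtəzəhaf

The consonants /ʃ/, /t/ cannot be parsed into a legal (C)V(C) syllable (at most one coda consonant is licensed; onsets are limited to one consonant).
Each unlicensed consonant becomes the onset of a new syllable: /ʃ/ → /ʃe/, /t/ → /tə/.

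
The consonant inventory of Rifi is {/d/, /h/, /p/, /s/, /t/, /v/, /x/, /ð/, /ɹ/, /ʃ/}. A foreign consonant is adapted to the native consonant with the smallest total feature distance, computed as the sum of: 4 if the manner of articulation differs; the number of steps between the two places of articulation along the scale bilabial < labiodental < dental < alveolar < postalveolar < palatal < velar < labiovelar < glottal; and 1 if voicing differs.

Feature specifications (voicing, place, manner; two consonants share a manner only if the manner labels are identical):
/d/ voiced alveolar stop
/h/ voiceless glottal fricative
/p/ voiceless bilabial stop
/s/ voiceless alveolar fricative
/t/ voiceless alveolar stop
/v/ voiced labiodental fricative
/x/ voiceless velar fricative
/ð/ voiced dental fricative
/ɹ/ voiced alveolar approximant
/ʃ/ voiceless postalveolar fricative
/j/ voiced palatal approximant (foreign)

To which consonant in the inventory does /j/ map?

ɹ

/ɹ/ is closest: same manner (approximant), place distance 2 (palatal→alveolar), same voicing; total 2. Next closest is /d/ at distance 6.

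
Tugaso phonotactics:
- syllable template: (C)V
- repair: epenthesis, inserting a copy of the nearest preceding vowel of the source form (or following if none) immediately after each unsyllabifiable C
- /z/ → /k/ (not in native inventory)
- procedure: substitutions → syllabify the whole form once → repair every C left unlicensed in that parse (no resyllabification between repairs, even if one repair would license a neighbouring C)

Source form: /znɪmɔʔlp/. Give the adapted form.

kɪnɪmɔʔɔlɔpɔ

Substitution: /z/ → /k/, giving /knɪmɔʔlp/.
Under (C)V, the unsyllabifiable consonants are /k/, /ʔ/, /l/, /p/ (no codas are permitted; onsets are limited to one consonant).
Each unlicensed consonant becomes the onset of a new syllable: /k/ → /kɪ/, /ʔ/ → /ʔɔ/, /l/ → /lɔ/, /p/ → /pɔ/.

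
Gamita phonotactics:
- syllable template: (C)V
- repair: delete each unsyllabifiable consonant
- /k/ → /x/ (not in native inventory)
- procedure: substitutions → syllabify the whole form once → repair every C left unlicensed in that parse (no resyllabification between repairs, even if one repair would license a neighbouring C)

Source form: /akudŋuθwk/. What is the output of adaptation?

axuŋu

Substitution: /k/ → /x/, giving /axudŋuθwx/.
Under (C)V, the unsyllabifiable consonants are /d/, /θ/, /w/, /x/ (no codas are permitted; onsets are limited to one consonant).
Each unlicensed consonant is deleted: /d/, /θ/, /w/, /x/.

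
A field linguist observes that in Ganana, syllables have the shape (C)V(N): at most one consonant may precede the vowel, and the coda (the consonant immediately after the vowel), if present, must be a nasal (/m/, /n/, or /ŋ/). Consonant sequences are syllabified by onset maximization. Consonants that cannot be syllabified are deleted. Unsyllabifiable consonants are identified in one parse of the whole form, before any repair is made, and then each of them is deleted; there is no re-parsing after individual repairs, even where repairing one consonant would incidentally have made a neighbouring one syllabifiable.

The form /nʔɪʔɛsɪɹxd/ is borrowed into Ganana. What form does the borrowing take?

ʔɪʔɛsɪ

Syllabifying with onset maximization leaves /n/, /ɹ/, /x/, /d/ stranded (only a nasal (/m/, /n/, or /ŋ/) is licensed in coda position; onsets are limited to one consonant).
Each unlicensed consonant is deleted: /n/, /ɹ/, /x/, /d/.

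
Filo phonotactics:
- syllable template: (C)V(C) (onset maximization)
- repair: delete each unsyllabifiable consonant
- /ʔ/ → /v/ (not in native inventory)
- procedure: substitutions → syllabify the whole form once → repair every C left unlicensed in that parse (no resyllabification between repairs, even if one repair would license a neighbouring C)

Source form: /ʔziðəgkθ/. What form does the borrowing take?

ziðəg

Substitution: /ʔ/ → /v/, giving /vziðəgkθ/.
The consonants /v/, /k/, /θ/ cannot be parsed into a legal (C)V(C) syllable (at most one coda consonant is licensed; onsets are limited to one consonant).
Each unlicensed consonant is deleted: /v/, /k/, /θ/.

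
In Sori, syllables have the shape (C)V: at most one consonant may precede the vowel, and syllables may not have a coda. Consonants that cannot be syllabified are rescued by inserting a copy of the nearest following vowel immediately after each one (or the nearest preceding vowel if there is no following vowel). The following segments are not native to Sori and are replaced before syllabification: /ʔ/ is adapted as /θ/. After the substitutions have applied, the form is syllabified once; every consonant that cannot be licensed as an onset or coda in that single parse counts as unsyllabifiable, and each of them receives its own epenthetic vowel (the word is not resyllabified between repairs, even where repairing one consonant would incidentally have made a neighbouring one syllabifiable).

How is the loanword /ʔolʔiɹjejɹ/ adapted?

θoliθiɹejejeɹe

Substitution: /ʔ/ → /θ/, giving /θolθiɹjejɹ/.
Syllabifying with onset maximization leaves /l/, /ɹ/, /j/, /ɹ/ stranded (no codas are permitted; onsets are limited to one consonant).
Inserting the epenthetic vowel yields /l/ → /li/, /ɹ/ → /ɹe/, /j/ → /je/, /ɹ/ → /ɹe/.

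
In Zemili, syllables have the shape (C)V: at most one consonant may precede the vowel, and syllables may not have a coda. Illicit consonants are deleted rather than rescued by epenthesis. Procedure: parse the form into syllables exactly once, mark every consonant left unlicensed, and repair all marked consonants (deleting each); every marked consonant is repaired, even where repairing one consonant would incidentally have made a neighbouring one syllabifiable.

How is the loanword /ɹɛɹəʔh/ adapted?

Under (C)V, the unsyllabifiable consonants are /ʔ/, /h/ (no codas are permitted; onsets are limited to one consonant).
Each unlicensed consonant is deleted: /ʔ/, /h/.

ɹɛɹə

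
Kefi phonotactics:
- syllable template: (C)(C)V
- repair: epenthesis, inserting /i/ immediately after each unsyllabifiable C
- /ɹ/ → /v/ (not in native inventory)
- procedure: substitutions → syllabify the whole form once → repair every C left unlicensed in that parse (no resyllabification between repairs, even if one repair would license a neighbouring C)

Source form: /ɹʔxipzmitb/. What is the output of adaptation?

Substitution: /ɹ/ → /v/, giving /vʔxipzmitb/.
Under (C)(C)V, the unsyllabifiable consonants are /v/, /p/, /t/, /b/ (no codas are permitted; onsets may contain at most 2 consonants).
Inserting the epenthetic vowel yields /v/ → /vi/, /p/ → /pi/, /t/ → /ti/, /b/ → /bi/.

viʔxipizmitibi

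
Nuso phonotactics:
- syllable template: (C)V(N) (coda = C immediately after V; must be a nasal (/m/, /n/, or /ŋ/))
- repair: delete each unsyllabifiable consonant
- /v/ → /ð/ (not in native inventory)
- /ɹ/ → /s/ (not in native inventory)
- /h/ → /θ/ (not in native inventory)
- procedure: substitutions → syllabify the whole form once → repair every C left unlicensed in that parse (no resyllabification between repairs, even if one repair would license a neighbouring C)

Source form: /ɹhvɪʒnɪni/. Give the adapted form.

ðɪnɪni

Substitution: /ɹ/ → /s/, /h/ → /θ/, /v/ → /ð/, giving /sθðɪʒnɪni/.
The consonants /s/, /θ/, /ʒ/ cannot be parsed into a legal (C)V(N) syllable (only a nasal (/m/, /n/, or /ŋ/) is licensed in coda position; onsets are limited to one consonant).
Each unlicensed consonant is deleted: /s/, /θ/, /ʒ/.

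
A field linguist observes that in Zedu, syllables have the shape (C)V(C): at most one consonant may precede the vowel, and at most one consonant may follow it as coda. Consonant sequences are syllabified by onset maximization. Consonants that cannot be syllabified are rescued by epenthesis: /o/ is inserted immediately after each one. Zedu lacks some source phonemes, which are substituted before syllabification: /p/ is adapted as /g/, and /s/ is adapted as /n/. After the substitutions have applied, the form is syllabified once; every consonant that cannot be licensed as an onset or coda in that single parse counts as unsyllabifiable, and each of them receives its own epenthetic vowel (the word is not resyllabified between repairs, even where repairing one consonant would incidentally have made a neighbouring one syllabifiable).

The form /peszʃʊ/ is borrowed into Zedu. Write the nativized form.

genzoʃʊ

Substitution: /p/ → /g/, /s/ → /n/, giving /genzʃʊ/.
Under (C)V(C), the unsyllabifiable consonants are /z/ (at most one coda consonant is licensed; onsets are limited to one consonant).
Epenthesis after each stranded consonant: /z/ → /zo/.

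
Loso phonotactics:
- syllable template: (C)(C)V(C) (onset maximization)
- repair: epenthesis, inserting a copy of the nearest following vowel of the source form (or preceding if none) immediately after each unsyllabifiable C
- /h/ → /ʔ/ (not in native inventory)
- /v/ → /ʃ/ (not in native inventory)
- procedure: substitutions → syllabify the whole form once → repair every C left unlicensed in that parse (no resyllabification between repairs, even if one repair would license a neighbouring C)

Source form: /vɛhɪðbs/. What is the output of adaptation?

ʃɛʔɪðbɪsɪ

Substitution: /v/ → /ʃ/, /h/ → /ʔ/, giving /ʃɛʔɪðbs/.
The consonants /b/, /s/ cannot be parsed into a legal (C)(C)V(C) syllable (at most one coda consonant is licensed; onsets may contain at most 2 consonants).
Each unlicensed consonant becomes the onset of a new syllable: /b/ → /bɪ/, /s/ → /sɪ/.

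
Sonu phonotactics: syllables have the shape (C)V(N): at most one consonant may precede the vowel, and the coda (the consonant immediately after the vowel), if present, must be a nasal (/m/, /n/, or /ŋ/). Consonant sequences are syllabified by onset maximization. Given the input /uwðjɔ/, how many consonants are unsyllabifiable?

Under (C)V(N), the unsyllabifiable consonants are /w/, /ð/ (only a nasal (/m/, /n/, or /ŋ/) is licensed in coda position; onsets are limited to one consonant).

2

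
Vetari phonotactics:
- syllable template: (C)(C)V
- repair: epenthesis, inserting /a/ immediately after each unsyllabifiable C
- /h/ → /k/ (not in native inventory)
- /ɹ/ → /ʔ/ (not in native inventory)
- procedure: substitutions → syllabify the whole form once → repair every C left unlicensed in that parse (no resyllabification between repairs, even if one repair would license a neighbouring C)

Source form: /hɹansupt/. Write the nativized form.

kʔansupata

Substitution: /h/ → /k/, /ɹ/ → /ʔ/, giving /kʔansupt/.
Under (C)(C)V, the unsyllabifiable consonants are /p/, /t/ (no codas are permitted; onsets may contain at most 2 consonants).
Epenthesis after each stranded consonant: /p/ → /pa/, /t/ → /ta/.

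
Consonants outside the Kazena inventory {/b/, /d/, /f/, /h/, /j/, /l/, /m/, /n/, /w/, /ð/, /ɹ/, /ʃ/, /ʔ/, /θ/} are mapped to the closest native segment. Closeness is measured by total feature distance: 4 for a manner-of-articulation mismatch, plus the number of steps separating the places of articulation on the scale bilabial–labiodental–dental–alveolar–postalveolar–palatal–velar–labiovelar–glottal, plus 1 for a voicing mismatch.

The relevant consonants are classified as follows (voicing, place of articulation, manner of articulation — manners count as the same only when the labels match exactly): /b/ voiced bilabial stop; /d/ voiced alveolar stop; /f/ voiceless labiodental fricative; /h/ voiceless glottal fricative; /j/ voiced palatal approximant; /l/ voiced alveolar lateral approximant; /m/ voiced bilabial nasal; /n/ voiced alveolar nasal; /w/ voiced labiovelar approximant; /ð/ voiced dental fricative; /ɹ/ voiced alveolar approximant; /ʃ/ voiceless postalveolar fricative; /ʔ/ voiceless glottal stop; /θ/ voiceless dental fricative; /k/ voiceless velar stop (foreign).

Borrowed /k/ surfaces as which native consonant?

/ʔ/ is closest: same manner (stop), place distance 2 (velar→glottal), same voicing; total 2. Next closest is /d/ at distance 4.

ʔ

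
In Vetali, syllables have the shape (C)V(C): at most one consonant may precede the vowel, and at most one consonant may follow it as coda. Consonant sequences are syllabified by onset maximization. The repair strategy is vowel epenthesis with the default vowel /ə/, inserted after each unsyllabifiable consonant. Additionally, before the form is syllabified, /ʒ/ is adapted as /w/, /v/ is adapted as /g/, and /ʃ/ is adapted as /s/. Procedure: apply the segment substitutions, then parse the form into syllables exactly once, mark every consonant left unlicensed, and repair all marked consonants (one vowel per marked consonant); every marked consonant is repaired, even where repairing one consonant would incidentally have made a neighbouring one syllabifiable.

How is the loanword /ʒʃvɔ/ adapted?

Substitution: /ʒ/ → /w/, /ʃ/ → /s/, /v/ → /g/, giving /wsgɔ/.
Under (C)V(C), the unsyllabifiable consonants are /w/, /s/ (at most one coda consonant is licensed; onsets are limited to one consonant).
Each unlicensed consonant becomes the onset of a new syllable: /w/ → /wə/, /s/ → /sə/.

wəsəgɔ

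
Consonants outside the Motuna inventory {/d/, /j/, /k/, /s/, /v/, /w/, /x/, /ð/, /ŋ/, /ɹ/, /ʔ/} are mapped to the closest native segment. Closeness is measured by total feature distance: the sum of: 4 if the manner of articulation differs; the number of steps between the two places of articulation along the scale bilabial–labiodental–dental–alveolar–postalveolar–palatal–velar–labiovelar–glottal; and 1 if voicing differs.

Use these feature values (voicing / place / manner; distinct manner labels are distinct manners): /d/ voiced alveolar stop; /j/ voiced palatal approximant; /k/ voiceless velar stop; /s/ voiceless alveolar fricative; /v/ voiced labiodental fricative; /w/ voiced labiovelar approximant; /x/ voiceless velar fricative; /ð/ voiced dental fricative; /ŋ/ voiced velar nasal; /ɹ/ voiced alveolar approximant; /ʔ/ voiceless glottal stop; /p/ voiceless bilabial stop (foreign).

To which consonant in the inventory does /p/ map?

/d/ is closest: same manner (stop), place distance 3 (bilabial→alveolar), voicing differs (+1); total 4. Next closest is /k/ at distance 6.

d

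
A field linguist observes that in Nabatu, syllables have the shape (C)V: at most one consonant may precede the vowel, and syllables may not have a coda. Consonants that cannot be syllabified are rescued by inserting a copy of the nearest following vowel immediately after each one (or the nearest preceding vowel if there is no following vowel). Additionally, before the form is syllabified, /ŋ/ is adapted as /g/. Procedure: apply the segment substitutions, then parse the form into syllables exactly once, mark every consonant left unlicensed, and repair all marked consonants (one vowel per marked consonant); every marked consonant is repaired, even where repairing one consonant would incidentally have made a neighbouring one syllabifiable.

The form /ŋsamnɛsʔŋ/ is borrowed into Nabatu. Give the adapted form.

Substitution: /ŋ/ → /g/, giving /gsamnɛsʔg/.
Under (C)V, the unsyllabifiable consonants are /g/, /m/, /s/, /ʔ/, /g/ (no codas are permitted; onsets are limited to one consonant).
Epenthesis after each stranded consonant: /g/ → /ga/, /m/ → /mɛ/, /s/ → /sɛ/, /ʔ/ → /ʔɛ/, /g/ → /gɛ/.

gasamɛnɛsɛʔɛgɛ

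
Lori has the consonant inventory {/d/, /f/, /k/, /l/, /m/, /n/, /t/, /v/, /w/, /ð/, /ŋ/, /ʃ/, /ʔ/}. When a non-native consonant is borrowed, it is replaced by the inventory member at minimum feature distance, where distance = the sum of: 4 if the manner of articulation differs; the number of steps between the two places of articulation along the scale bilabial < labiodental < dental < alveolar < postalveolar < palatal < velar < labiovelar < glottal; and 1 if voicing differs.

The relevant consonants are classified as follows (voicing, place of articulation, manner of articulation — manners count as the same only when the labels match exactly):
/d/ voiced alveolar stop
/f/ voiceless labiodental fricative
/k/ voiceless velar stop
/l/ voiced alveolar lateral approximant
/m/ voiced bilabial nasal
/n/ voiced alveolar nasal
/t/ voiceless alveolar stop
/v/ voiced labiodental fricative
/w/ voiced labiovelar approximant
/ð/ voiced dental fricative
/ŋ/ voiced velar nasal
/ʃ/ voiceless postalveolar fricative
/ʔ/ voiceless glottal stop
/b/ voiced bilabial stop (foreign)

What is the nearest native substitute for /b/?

/d/ is closest: same manner (stop), place distance 3 (bilabial→alveolar), same voicing; total 3. Next closest is /m/ at distance 4.

d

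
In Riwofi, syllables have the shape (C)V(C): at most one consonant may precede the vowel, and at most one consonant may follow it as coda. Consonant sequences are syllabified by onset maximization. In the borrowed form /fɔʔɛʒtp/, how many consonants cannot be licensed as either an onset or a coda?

Under (C)V(C), the unsyllabifiable consonants are /t/, /p/ (at most one coda consonant is licensed; onsets are limited to one consonant).

2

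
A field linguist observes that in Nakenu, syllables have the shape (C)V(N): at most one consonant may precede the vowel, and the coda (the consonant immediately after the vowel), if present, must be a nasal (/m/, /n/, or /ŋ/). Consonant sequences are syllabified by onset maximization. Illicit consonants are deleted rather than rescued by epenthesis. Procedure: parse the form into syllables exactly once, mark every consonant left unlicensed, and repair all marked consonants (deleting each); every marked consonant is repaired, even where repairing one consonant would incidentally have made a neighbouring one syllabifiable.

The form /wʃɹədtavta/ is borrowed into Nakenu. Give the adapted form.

Under (C)V(N), the unsyllabifiable consonants are /w/, /ʃ/, /d/, /v/ (only a nasal (/m/, /n/, or /ŋ/) is licensed in coda position; onsets are limited to one consonant).
Deletion applies to /w/, /ʃ/, /d/, /v/.

ɹətata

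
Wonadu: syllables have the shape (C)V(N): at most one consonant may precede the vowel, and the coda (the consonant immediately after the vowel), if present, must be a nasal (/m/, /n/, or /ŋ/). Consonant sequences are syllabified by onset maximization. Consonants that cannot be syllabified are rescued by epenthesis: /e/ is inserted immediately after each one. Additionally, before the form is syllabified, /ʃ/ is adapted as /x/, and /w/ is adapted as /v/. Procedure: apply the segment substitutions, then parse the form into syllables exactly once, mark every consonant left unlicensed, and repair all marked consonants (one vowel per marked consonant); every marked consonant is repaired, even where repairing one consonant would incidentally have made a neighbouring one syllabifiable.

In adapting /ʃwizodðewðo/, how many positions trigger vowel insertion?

3

After substitution the input is /xvizodðevðo/.
The unsyllabifiable consonants are /x/, /d/, /v/; each receives one epenthetic vowel.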